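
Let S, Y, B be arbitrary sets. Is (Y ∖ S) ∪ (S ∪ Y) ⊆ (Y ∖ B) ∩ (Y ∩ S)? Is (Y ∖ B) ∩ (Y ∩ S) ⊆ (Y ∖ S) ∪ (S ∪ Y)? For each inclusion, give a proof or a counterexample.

(⟹) This inclusion fails. Take S = {1}, Y = ∅, B = ∅; then 1 ∈ (Y ∖ S) ∪ (S ∪ Y) but 1 ∉ (Y ∖ B) ∩ (Y ∩ S).

(⟸) Let x ∈ (Y ∖ B) ∩ (Y ∩ S). Then x ∈ S ∩ Y and x ∉ B, from which x ∈ (Y ∖ S) ∪ (S ∪ Y).

(⊆) fails; (⊇) holds.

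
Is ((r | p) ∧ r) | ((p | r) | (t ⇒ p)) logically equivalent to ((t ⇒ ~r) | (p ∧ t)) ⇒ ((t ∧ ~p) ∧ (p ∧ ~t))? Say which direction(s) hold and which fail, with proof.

[⇐] Assume the antecedent. If p is true, the antecedent cannot hold. If p is false, the antecedent forces (p = F, t = T, r = T), and the consequent holds there. Either way the consequent holds.

[⇒] This fails. Under p = F, t = F, r = F, the left side is true but the right side is false.

Only the converse holds.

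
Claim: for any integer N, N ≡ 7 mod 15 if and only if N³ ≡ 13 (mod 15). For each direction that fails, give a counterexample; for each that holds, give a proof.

Both implications hold.

Converse. Suppose N³ ≡ 13 (mod 15). The only residue r in {0, …, 14} with r³ ≡ 13 (mod 15) is r = 7, so N ≡ 7 (mod 15).

Forward direction. Suppose N ≡ 7 mod 15. Write N = 15j + 7. Then (15j + 7)³ = 3375j³ + 4725j² + 2205j + 343 = 15(225j³ + 315j² + 147j + 22) + 13, so N³ ≡ 13 (mod 15).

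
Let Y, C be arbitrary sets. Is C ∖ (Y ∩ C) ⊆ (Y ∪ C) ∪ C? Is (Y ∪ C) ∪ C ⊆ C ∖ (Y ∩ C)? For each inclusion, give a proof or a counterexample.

Forward inclusion. Let x ∈ C ∖ (Y ∩ C). Then x ∈ C and x ∉ Y, from which x ∈ (Y ∪ C) ∪ C.

Reverse inclusion. This inclusion fails. Take Y = {1}, C = ∅; then 1 ∈ (Y ∪ C) ∪ C but 1 ∉ C ∖ (Y ∩ C).

Only the forward inclusion holds.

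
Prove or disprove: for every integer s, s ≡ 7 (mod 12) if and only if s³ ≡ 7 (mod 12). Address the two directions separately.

(⇒) Suppose s ≡ 7 (mod 12). Write s = 12j + 7. Then (12j + 7)³ = 1728j³ + 3024j² + 1764j + 343 = 12(144j³ + 252j² + 147j + 28) + 7, so s³ ≡ 7 (mod 12).

(⇐) Conversely, suppose s³ ≡ 7 (mod 12). The only residue r in {0, …, 11} with r³ ≡ 7 (mod 12) is r = 7, so s ≡ 7 (mod 12).

Both implications hold.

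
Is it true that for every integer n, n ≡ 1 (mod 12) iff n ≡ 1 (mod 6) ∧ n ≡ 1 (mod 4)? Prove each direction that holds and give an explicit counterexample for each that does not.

The biconditional holds.

(⇒) Suppose n ≡ 1 (mod 12); write n = 12j + 1. Since 6 ∣ 12, reducing mod 6 gives n ≡ 1 (mod 6); since 4 ∣ 12, reducing mod 4 gives n ≡ 1 (mod 4).

(⇐) Conversely, if n ≡ 1 (mod 6) and n ≡ 1 (mod 4), then by the Chinese remainder theorem n ≡ 1 (mod 12). This is exactly n ≡ 1 (mod 12).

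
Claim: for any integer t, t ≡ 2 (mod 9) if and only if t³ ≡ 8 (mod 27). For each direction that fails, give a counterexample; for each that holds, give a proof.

Converse. The residues r modulo 27 with r³ ≡ 8 (mod 27) are exactly {2, 11, 20}, and each is ≡ 2 (mod 9).

Forward direction. Suppose t ≡ 2 (mod 9). Working modulo 27, t ∈ {2, 11, 20}; for each such r, r³ ≡ 8 (mod 27).

Both directions hold.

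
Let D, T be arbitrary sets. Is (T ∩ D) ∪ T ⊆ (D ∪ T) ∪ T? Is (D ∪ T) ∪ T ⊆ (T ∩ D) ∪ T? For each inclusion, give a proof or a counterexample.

(⟹) Let x ∈ (T ∩ D) ∪ T. Then either x ∈ T and x ∉ D; or x ∈ D ∩ T. In each case x ∈ (D ∪ T) ∪ T, so (T ∩ D) ∪ T ⊆ (D ∪ T) ∪ T.

(⟸) This inclusion fails. Take D = {1}, T = ∅; then 1 ∈ (D ∪ T) ∪ T but 1 ∉ (T ∩ D) ∪ T.

(⊆) holds; (⊇) fails.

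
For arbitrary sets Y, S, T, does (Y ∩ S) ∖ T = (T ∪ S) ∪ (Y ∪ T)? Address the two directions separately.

Only the forward inclusion holds.

(⟹) Let x ∈ (Y ∩ S) ∖ T. Then x ∈ Y ∩ S and x ∉ T, from which x ∈ (T ∪ S) ∪ (Y ∪ T).

(⟸) This inclusion fails. Take Y = {1}, S = ∅, T = ∅; then 1 ∈ (T ∪ S) ∪ (Y ∪ T) but 1 ∉ (Y ∩ S) ∖ T.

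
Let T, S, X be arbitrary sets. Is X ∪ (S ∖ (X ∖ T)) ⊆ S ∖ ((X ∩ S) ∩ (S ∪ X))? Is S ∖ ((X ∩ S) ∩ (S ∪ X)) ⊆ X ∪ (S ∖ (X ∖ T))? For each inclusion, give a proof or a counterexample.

(⊆) fails; (⊇) holds.

(⊆) This inclusion fails. Take T = ∅, S = ∅, X = {1}; then 1 ∈ X ∪ (S ∖ (X ∖ T)) but 1 ∉ S ∖ ((X ∩ S) ∩ (S ∪ X)).

(⊇) Let x ∈ S ∖ ((X ∩ S) ∩ (S ∪ X)). Then either x ∈ S and x ∉ T, X; or x ∈ T ∩ S and x ∉ X. In each case x ∈ X ∪ (S ∖ (X ∖ T)), so S ∖ ((X ∩ S) ∩ (S ∪ X)) ⊆ X ∪ (S ∖ (X ∖ T)).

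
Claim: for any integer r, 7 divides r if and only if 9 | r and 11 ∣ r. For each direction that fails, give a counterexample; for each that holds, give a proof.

Neither direction holds.

[⇒] This fails: take r = 7. Certainly 7 ∣ 7, but 9 ∤ 7.

[⇐] This fails: take r = 99. Both 9 ∣ 99 and 11 ∣ 99, yet 99 is not a multiple of 7 (since 99 = 14·7 + 1), so 7 ∤ 99.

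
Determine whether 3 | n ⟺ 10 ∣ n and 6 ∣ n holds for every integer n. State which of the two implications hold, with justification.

The forward direction fails; the converse holds.

Forward direction. This fails: take n = 3. Certainly 3 ∣ 3, but 10 ∤ 3.

Converse. Suppose 10 ∣ n and 6 ∣ n. Any common multiple of 10 and 6 is a multiple of their lcm; here lcm(10, 6) = 10·6/gcd(10, 6) = 60/2 = 30, so 30 ∣ n. Since 3 ∣ 30, it follows that 3 ∣ n.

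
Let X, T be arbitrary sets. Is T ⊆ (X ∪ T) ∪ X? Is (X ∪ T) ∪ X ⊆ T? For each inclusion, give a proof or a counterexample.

(⟹) Let x ∈ T. Then either x ∈ T and x ∉ X; or x ∈ X ∩ T. In each case x ∈ (X ∪ T) ∪ X, so T ⊆ (X ∪ T) ∪ X.

(⟸) This inclusion fails. Take X = {1}, T = ∅; then 1 ∈ (X ∪ T) ∪ X but 1 ∉ T.

The sets are not equal: only the forward inclusion holds.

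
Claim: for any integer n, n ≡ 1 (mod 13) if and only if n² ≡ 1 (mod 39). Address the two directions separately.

(⟹) This fails: take n = 27. Then 27 ≡ 1 (mod 13), but 27² = 729 ≡ 27 (mod 39), not 1.

(⟸) This fails: take n = 25. Then 25² = 625 ≡ 1 (mod 39), yet 25 ≡ 12 (mod 13), not 1.

Neither direction holds.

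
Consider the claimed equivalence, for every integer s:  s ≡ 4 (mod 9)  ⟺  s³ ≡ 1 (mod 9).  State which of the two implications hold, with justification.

[⇐] This fails: take s = 1. Then 1³ = 1 ≡ 1 (mod 9), yet 1 ≡ 1 (mod 9), not 4.

[⇒] Suppose s ≡ 4 (mod 9). Write s = 9j + 4. Then (9j + 4)³ = 729j³ + 972j² + 432j + 64 = 9(81j³ + 108j² + 48j + 7) + 1, so s³ ≡ 1 (mod 9).

Only the forward direction holds.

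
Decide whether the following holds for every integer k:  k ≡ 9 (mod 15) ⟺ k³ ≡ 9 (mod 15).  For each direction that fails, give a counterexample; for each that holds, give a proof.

Equivalent; both directions hold.

Forward direction. Suppose k ≡ 9 (mod 15). Write k = 15j + 9. Then (15j + 9)³ = 3375j³ + 6075j² + 3645j + 729 = 15(225j³ + 405j² + 243j + 48) + 9, so k³ ≡ 9 (mod 15).

Converse. Suppose k³ ≡ 9 (mod 15). The only residue r in {0, …, 14} with r³ ≡ 9 (mod 15) is r = 9, so k ≡ 9 (mod 15).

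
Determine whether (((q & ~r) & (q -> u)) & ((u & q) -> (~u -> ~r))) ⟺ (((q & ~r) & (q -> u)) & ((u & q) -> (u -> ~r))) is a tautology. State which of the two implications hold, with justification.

Converse. Assume the antecedent. If u is true, the antecedent forces (u = T, q = T, r = F), and the consequent holds there. If u is false, the antecedent cannot hold. Either way the consequent holds.

Forward direction. Assume the antecedent. If u is true, the antecedent forces (u = T, q = T, r = F), and the consequent holds there. If u is false, the antecedent cannot hold. Either way the consequent holds.

Equivalent; both directions hold.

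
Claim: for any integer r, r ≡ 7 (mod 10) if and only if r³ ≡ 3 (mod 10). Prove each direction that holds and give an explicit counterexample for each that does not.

(⟹) Suppose r ≡ 7 (mod 10). Write r = 10j + 7. Then (10j + 7)³ = 1000j³ + 2100j² + 1470j + 343 = 10(100j³ + 210j² + 147j + 34) + 3, so r³ ≡ 3 (mod 10).

(⟸) Conversely, suppose r³ ≡ 3 (mod 10). The only residue r in {0, …, 9} with r³ ≡ 3 (mod 10) is r = 7, so r ≡ 7 (mod 10).

The biconditional holds.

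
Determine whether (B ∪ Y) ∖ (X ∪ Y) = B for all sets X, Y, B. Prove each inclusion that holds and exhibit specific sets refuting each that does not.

(⊆) Let x ∈ (B ∪ Y) ∖ (X ∪ Y). Then x ∈ B and x ∉ X, Y, from which x ∈ B.

(⊇) This inclusion fails. Take X = {1}, Y = ∅, B = {1}; then 1 ∈ B but 1 ∉ (B ∪ Y) ∖ (X ∪ Y).

Only the forward inclusion holds.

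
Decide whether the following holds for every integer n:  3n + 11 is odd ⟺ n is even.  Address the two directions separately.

(⇒) Suppose 3n + 11 is odd. Since 3 is odd, 3n and n have the same parity, so 3n + 11 ≡ n + 11 (mod 2). As 11 is odd, 3n + 11 is odd exactly when n is even. Thus n is even.

(⇐) Conversely, suppose n is even; write n = 2j. Then 3n + 11 = 3·(2j) + 11 = 2·3j + 11, which is odd.

Both directions hold.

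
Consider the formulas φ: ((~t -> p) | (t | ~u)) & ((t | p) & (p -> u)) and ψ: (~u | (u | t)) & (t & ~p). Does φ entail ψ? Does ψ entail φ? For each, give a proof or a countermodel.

(⟹) This fails. Under p = T, u = T, t = F, the left side is true but the right side is false.

(⟸) Assume the antecedent. If p is true, the antecedent cannot hold. If p is false, the antecedent forces (p = F, u = F, t = T) or (p = F, u = T, t = T), and the consequent holds there. Either way the consequent holds.

The forward direction fails; the converse holds.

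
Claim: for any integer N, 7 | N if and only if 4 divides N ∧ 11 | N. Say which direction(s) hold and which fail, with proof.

Neither direction holds.

Forward direction. This fails: take N = 7. Certainly 7 ∣ 7, but 4 ∤ 7.

Converse. This fails: take N = 44. Both 4 ∣ 44 and 11 ∣ 44, yet 44 is not a multiple of 7 (since 44 = 6·7 + 2), so 7 ∤ 44.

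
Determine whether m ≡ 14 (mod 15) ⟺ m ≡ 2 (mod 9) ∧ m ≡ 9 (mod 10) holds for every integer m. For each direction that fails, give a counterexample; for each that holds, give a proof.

(⇒) This fails: m = 74 gives 74 ≡ 14 (mod 15) but 74 ≡ 4 (mod 10), so the conjunction on the right does not hold.

(⇐) Conversely, if m ≡ 2 (mod 9) and m ≡ 9 (mod 10), then by the Chinese remainder theorem m ≡ 29 (mod 90). Since 29 ≡ 14 (mod 15) and 15 ∣ 90, we get m ≡ 14 (mod 15).

Only the reverse direction holds.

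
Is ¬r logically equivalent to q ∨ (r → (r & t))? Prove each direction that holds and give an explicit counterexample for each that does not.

(⟹) Assume the antecedent. If q is true, q ∨ (r → (r & t)) reduces to true regardless of the other variables. If q is false, the antecedent forces (q = F, t = F, r = F) or (q = F, t = T, r = F), and q ∨ (r → (r & t)) holds there. Either way q ∨ (r → (r & t)) holds.

(⟸) This fails. Under q = T, t = F, r = T, the left side is false but the right side is true.

The forward direction holds; the converse fails.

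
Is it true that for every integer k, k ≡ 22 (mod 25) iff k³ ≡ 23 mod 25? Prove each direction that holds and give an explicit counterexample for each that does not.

Both implications hold.

(⇒) Suppose k ≡ 22 (mod 25). Write k = 25j + 22. Then (25j + 22)³ = 15625j³ + 41250j² + 36300j + 10648 = 25(625j³ + 1650j² + 1452j + 425) + 23, so k³ ≡ 23 (mod 25).

(⇐) Conversely, suppose k³ ≡ 23 (mod 25). The only residue r in {0, …, 24} with r³ ≡ 23 (mod 25) is r = 22, so k ≡ 22 (mod 25).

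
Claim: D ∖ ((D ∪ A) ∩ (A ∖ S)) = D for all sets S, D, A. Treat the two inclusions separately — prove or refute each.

The sets are not equal: only the forward inclusion holds.

(⊆) Let x ∈ D ∖ ((D ∪ A) ∩ (A ∖ S)). Then either x ∈ D and x ∉ S, A; or x ∈ S ∩ D and x ∉ A; or x ∈ S ∩ D ∩ A. In each case x ∈ D, so D ∖ ((D ∪ A) ∩ (A ∖ S)) ⊆ D.

(⊇) This inclusion fails. Take S = ∅, D = {1}, A = {1}; then 1 ∈ D but 1 ∉ D ∖ ((D ∪ A) ∩ (A ∖ S)).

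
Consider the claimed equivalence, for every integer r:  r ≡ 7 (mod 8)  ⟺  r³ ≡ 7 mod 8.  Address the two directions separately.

Equivalent; both directions hold.

(→) Suppose r ≡ 7 (mod 8). Write r = 8j + 7. Then (8j + 7)³ = 512j³ + 1344j² + 1176j + 343 = 8(64j³ + 168j² + 147j + 42) + 7, so r³ ≡ 7 (mod 8).

(←) Conversely, suppose r³ ≡ 7 (mod 8). The only residue r in {0, …, 7} with r³ ≡ 7 (mod 8) is r = 7, so r ≡ 7 (mod 8).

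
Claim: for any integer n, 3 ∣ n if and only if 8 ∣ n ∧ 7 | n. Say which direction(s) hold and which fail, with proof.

Neither implication holds.

(⟹) This fails: take n = 3. Certainly 3 ∣ 3, but 8 ∤ 3.

(⟸) This fails: take n = 56. Both 8 ∣ 56 and 7 ∣ 56, yet 56 is not a multiple of 3 (since 56 = 18·3 + 2), so 3 ∤ 56.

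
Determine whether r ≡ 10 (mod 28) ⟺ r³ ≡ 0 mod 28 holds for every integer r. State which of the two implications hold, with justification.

(⟹) This fails: take r = 10. Then 10 ≡ 10 (mod 28), but 10³ = 1000 ≡ 20 (mod 28), not 0.

(⟸) This fails: take r = 0. Then 0³ = 0 ≡ 0 (mod 28), yet 0 ≡ 0 (mod 28), not 10.

Neither implication holds.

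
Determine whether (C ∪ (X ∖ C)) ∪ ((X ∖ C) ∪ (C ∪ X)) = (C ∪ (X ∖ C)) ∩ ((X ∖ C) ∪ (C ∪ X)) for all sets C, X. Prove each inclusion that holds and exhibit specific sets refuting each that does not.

The two sets are equal.

(⊆) Let x ∈ (C ∪ (X ∖ C)) ∪ ((X ∖ C) ∪ (C ∪ X)). Then either x ∈ C and x ∉ X; or x ∈ X and x ∉ C; or x ∈ C ∩ X. In each case x ∈ (C ∪ (X ∖ C)) ∩ ((X ∖ C) ∪ (C ∪ X)), so (C ∪ (X ∖ C)) ∪ ((X ∖ C) ∪ (C ∪ X)) ⊆ (C ∪ (X ∖ C)) ∩ ((X ∖ C) ∪ (C ∪ X)).

(⊇) Let x ∈ (C ∪ (X ∖ C)) ∩ ((X ∖ C) ∪ (C ∪ X)). Then either x ∈ C and x ∉ X; or x ∈ X and x ∉ C; or x ∈ C ∩ X. In each case x ∈ (C ∪ (X ∖ C)) ∪ ((X ∖ C) ∪ (C ∪ X)), so (C ∪ (X ∖ C)) ∩ ((X ∖ C) ∪ (C ∪ X)) ⊆ (C ∪ (X ∖ C)) ∪ ((X ∖ C) ∪ (C ∪ X)).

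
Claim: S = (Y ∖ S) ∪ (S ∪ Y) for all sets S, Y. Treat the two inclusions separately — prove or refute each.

Only the forward inclusion holds.

(⟸) This inclusion fails. Take S = ∅, Y = {1}; then 1 ∈ (Y ∖ S) ∪ (S ∪ Y) but 1 ∉ S.

(⟹) Let x ∈ S. Then either x ∈ S and x ∉ Y; or x ∈ S ∩ Y. In each case x ∈ (Y ∖ S) ∪ (S ∪ Y), so S ⊆ (Y ∖ S) ∪ (S ∪ Y).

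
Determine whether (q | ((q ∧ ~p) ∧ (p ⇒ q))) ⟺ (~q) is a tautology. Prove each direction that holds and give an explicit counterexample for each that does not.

[⇒] This fails. Under q = T, p = F, the left side is true but the right side is false.

[⇐] This fails. Under q = F, p = F, the left side is false but the right side is true.

(⇒) fails and (⇐) fails.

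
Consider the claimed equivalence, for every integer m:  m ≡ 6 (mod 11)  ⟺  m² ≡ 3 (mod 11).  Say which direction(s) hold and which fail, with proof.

(⇒) Suppose m ≡ 6 (mod 11). Write m = 11j + 6. Then (11j + 6)² = 121j² + 132j + 36 = 11(11j² + 12j + 3) + 3, so m² ≡ 3 (mod 11).

(⇐) This fails: take m = 5. Then 5² = 25 ≡ 3 (mod 11), yet 5 ≡ 5 (mod 11), not 6.

The forward direction holds; the converse fails.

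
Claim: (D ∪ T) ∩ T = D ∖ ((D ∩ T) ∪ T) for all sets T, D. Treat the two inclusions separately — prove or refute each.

(⟹) This inclusion fails. Take T = {1}, D = ∅; then 1 ∈ (D ∪ T) ∩ T but 1 ∉ D ∖ ((D ∩ T) ∪ T).

(⟸) This inclusion fails. Take T = ∅, D = {1}; then 1 ∈ D ∖ ((D ∩ T) ∪ T) but 1 ∉ (D ∪ T) ∩ T.

(⊆) fails and (⊇) fails.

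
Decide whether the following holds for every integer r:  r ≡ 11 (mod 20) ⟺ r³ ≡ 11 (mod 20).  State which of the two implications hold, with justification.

Equivalent; both directions hold.

Forward direction. Suppose r ≡ 11 (mod 20). Write r = 20j + 11. Then (20j + 11)³ = 8000j³ + 13200j² + 7260j + 1331 = 20(400j³ + 660j² + 363j + 66) + 11, so r³ ≡ 11 (mod 20).

Converse. Suppose r³ ≡ 11 (mod 20). The only residue r in {0, …, 19} with r³ ≡ 11 (mod 20) is r = 11, so r ≡ 11 (mod 20).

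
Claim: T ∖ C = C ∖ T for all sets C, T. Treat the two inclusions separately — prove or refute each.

(⊆) fails and (⊇) fails.

Forward inclusion. This inclusion fails. Take C = ∅, T = {1}; then 1 ∈ T ∖ C but 1 ∉ C ∖ T.

Reverse inclusion. This inclusion fails. Take C = {1}, T = ∅; then 1 ∈ C ∖ T but 1 ∉ T ∖ C.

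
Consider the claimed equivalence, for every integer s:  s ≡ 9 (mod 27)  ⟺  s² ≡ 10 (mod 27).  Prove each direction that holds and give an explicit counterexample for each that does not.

(⇒) fails and (⇐) fails.

Forward direction. This fails: take s = 9. Then 9 ≡ 9 (mod 27), but 9² = 81 ≡ 0 (mod 27), not 10.

Converse. This fails: take s = 8. Then 8² = 64 ≡ 10 (mod 27), yet 8 ≡ 8 (mod 27), not 9.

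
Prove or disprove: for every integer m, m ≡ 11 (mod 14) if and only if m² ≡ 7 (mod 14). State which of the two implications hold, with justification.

(⇒) fails and (⇐) fails.

(→) This fails: take m = 11. Then 11 ≡ 11 (mod 14), but 11² = 121 ≡ 9 (mod 14), not 7.

(←) This fails: take m = 7. Then 7² = 49 ≡ 7 (mod 14), yet 7 ≡ 7 (mod 14), not 11.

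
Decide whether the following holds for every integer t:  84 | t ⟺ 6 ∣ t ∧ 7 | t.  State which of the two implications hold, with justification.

(⇐) This fails: take t = 42. Both 6 ∣ 42 and 7 ∣ 42, yet 42 is not a multiple of 84 (since 42 = 0·84 + 42), so 84 ∤ 42.

(⇒) If 84 ∣ t, write t = 84q. Since 84 = 14·6, t = 6·(14q), so 6 ∣ t; and since 84 = 12·7, t = 7·(12q), so 7 ∣ t.

The forward direction holds; the converse fails.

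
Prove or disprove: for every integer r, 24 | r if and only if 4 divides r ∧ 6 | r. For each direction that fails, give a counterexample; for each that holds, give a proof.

Forward direction. If 24 ∣ r, write r = 24q. Since 24 = 6·4, r = 4·(6q), so 4 ∣ r; and since 24 = 4·6, r = 6·(4q), so 6 ∣ r.

Converse. This fails: take r = 12. Both 4 ∣ 12 and 6 ∣ 12, yet 12 is not a multiple of 24 (since 12 = 0·24 + 12), so 24 ∤ 12.

(⇒) holds; (⇐) fails.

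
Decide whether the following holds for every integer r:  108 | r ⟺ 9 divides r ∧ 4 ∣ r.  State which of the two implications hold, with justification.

(⟹) If 108 ∣ r, write r = 108q. Since 108 = 12·9, r = 9·(12q), so 9 ∣ r; and since 108 = 27·4, r = 4·(27q), so 4 ∣ r.

(⟸) This fails: take r = 36. Both 9 ∣ 36 and 4 ∣ 36, yet 36 is not a multiple of 108 (since 36 = 0·108 + 36), so 108 ∤ 36.

The forward direction holds; the converse fails.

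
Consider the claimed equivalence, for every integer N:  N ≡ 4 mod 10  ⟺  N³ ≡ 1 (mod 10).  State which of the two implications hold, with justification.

(⟹) This fails: take N = 4. Then 4 ≡ 4 (mod 10), but 4³ = 64 ≡ 4 (mod 10), not 1.

(⟸) This fails: take N = 1. Then 1³ = 1 ≡ 1 (mod 10), yet 1 ≡ 1 (mod 10), not 4.

Neither direction holds.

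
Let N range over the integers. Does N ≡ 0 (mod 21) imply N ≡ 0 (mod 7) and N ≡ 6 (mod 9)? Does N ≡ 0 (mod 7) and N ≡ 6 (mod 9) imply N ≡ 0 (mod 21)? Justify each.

[⇒] This fails: N = 0 gives 0 ≡ 0 (mod 21) but 0 ≡ 0 (mod 9), so the conjunction on the right does not hold.

[⇐] Conversely, if N ≡ 0 (mod 7) and N ≡ 6 (mod 9), then by the Chinese remainder theorem N ≡ 42 (mod 63). Since 42 ≡ 0 (mod 21) and 21 ∣ 63, we get N ≡ 0 (mod 21).

Not equivalent: only (⇐) holds.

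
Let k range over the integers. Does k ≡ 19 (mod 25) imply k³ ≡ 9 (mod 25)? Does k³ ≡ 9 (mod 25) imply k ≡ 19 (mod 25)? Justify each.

Both directions hold; the statement is true.

(⇒) Suppose k ≡ 19 (mod 25). Write k = 25j + 19. Then (25j + 19)³ = 15625j³ + 35625j² + 27075j + 6859 = 25(625j³ + 1425j² + 1083j + 274) + 9, so k³ ≡ 9 (mod 25).

(⇐) Conversely, suppose k³ ≡ 9 (mod 25). The only residue r in {0, …, 24} with r³ ≡ 9 (mod 25) is r = 19, so k ≡ 19 (mod 25).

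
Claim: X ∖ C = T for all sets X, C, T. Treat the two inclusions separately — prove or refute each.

(⟹) This inclusion fails. Take X = {1}, C = ∅, T = ∅; then 1 ∈ X ∖ C but 1 ∉ T.

(⟸) This inclusion fails. Take X = ∅, C = ∅, T = {1}; then 1 ∈ T but 1 ∉ X ∖ C.

(⊆) fails and (⊇) fails.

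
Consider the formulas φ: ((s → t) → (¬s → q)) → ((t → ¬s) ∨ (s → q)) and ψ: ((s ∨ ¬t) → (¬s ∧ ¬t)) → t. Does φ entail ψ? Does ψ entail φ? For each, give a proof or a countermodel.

(→) This fails. Under t = F, s = F, q = F, the left side is true but the right side is false.

(←) This fails. Under t = T, s = T, q = F, the left side is false but the right side is true.

Neither direction holds.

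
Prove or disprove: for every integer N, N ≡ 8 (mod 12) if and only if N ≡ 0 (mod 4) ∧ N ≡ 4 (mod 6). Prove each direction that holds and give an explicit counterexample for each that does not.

[⇒] This fails: N = 8 gives 8 ≡ 8 (mod 12) but 8 ≡ 2 (mod 6), so the conjunction on the right does not hold.

[⇐] This fails: N = 4 satisfies both congruences on the right (4 ≡ 0 mod 4 and 4 ≡ 4 mod 6) yet 4 ≡ 4 (mod 12), not 8.

(⇒) fails and (⇐) fails.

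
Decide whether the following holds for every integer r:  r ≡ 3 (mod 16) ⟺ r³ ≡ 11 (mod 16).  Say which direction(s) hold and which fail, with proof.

Both implications hold.

(←) Suppose r³ ≡ 11 (mod 16). The only residue r in {0, …, 15} with r³ ≡ 11 (mod 16) is r = 3, so r ≡ 3 (mod 16).

(→) Suppose r ≡ 3 (mod 16). Write r = 16j + 3. Then (16j + 3)³ = 4096j³ + 2304j² + 432j + 27 = 16(256j³ + 144j² + 27j + 1) + 11, so r³ ≡ 11 (mod 16).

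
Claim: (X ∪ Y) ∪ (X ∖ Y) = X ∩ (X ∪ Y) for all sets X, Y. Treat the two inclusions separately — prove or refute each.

(⊆) This inclusion fails. Take X = ∅, Y = {1}; then 1 ∈ (X ∪ Y) ∪ (X ∖ Y) but 1 ∉ X ∩ (X ∪ Y).

(⊇) Let x ∈ X ∩ (X ∪ Y). Then either x ∈ X and x ∉ Y; or x ∈ X ∩ Y. In each case x ∈ (X ∪ Y) ∪ (X ∖ Y), so X ∩ (X ∪ Y) ⊆ (X ∪ Y) ∪ (X ∖ Y).

(⊆) fails; (⊇) holds.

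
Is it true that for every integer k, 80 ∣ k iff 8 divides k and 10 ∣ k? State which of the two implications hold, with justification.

(⇒) holds; (⇐) fails.

(⇒) If 80 ∣ k, write k = 80q. Since 80 = 10·8, k = 8·(10q), so 8 ∣ k; and since 80 = 8·10, k = 10·(8q), so 10 ∣ k.

(⇐) This fails: take k = 40. Both 8 ∣ 40 and 10 ∣ 40, yet 40 is not a multiple of 80 (since 40 = 0·80 + 40), so 80 ∤ 40.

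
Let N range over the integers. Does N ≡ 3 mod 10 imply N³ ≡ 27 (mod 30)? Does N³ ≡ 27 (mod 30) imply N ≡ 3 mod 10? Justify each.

(⇒) This fails: take N = 13. Then 13 ≡ 3 (mod 10), but 13³ = 2197 ≡ 7 (mod 30), not 27.

(⇐) Conversely, the residues r modulo 30 with r³ ≡ 27 (mod 30) are exactly {3}, and each is ≡ 3 (mod 10).

(⇒) fails; (⇐) holds.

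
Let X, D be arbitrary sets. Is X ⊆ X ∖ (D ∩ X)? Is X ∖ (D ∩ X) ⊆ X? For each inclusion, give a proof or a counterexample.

Forward inclusion. This inclusion fails. Take X = {1}, D = {1}; then 1 ∈ X but 1 ∉ X ∖ (D ∩ X).

Reverse inclusion. Let x ∈ X ∖ (D ∩ X). Then x ∈ X and x ∉ D, from which x ∈ X.

Only the reverse inclusion holds.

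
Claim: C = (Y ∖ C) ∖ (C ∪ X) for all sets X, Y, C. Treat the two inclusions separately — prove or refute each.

(⊆) This inclusion fails. Take X = ∅, Y = ∅, C = {1}; then 1 ∈ C but 1 ∉ (Y ∖ C) ∖ (C ∪ X).

(⊇) This inclusion fails. Take X = ∅, Y = {1}, C = ∅; then 1 ∈ (Y ∖ C) ∖ (C ∪ X) but 1 ∉ C.

Both inclusions fail.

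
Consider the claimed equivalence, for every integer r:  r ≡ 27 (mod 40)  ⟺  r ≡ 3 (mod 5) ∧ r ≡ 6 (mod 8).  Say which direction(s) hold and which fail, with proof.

Forward direction. This fails: r = 27 gives 27 ≡ 27 (mod 40) but 27 ≡ 2 (mod 5), so the conjunction on the right does not hold.

Converse. This fails: r = 38 satisfies both congruences on the right (38 ≡ 3 mod 5 and 38 ≡ 6 mod 8) yet 38 ≡ 38 (mod 40), not 27.

Neither implication holds.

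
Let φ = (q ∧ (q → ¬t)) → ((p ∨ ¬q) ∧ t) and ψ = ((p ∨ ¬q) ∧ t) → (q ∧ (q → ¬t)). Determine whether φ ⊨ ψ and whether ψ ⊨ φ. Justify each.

[⇒] This fails. Under q = F, p = F, t = T, the left side is true but the right side is false.

[⇐] This fails. Under q = T, p = F, t = F, the left side is false but the right side is true.

Neither implication holds.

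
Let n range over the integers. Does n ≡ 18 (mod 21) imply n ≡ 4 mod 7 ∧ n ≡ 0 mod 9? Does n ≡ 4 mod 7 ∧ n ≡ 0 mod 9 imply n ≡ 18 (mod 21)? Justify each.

(⟹) This fails: n = 60 gives 60 ≡ 18 (mod 21) but 60 ≡ 6 (mod 9), so the conjunction on the right does not hold.

(⟸) Conversely, if n ≡ 4 (mod 7) and n ≡ 0 (mod 9), then by the Chinese remainder theorem n ≡ 18 (mod 63). Since 18 ≡ 18 (mod 21) and 21 ∣ 63, we get n ≡ 18 (mod 21).

(⇒) fails; (⇐) holds.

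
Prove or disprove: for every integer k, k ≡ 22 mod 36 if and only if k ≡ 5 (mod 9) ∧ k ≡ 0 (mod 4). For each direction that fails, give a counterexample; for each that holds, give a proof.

Forward direction. This fails: k = 22 gives 22 ≡ 22 (mod 36) but 22 ≡ 4 (mod 9), so the conjunction on the right does not hold.

Converse. This fails: k = 32 satisfies both congruences on the right (32 ≡ 5 mod 9 and 32 ≡ 0 mod 4) yet 32 ≡ 32 (mod 36), not 22.

Neither direction holds.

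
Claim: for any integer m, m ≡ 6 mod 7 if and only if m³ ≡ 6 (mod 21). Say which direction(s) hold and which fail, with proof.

Both directions fail.

[⇒] This fails: take m = 13. Then 13 ≡ 6 (mod 7), but 13³ = 2197 ≡ 13 (mod 21), not 6.

[⇐] This fails: take m = 3. Then 3³ = 27 ≡ 6 (mod 21), yet 3 ≡ 3 (mod 7), not 6.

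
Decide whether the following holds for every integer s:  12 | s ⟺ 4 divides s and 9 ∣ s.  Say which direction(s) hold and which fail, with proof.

(⟹) This fails: take s = 12. Certainly 12 ∣ 12, but 9 ∤ 12.

(⟸) Suppose 4 ∣ s and 9 ∣ s. Any common multiple of 4 and 9 is a multiple of their lcm; here gcd(4, 9) = 1, so lcm(4, 9) = 4·9 = 36, so 36 ∣ s. Since 12 ∣ 36, it follows that 12 ∣ s.

Only the reverse direction holds.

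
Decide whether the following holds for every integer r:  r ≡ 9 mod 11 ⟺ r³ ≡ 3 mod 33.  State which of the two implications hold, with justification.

Only the reverse direction holds.

(⟹) This fails: take r = 20. Then 20 ≡ 9 (mod 11), but 20³ = 8000 ≡ 14 (mod 33), not 3.

(⟸) Conversely, the residues r modulo 33 with r³ ≡ 3 (mod 33) are exactly {9}, and each is ≡ 9 (mod 11).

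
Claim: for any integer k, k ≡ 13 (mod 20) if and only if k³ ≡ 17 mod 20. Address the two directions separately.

Equivalent; both directions hold.

Converse. Suppose k³ ≡ 17 (mod 20). The only residue r in {0, …, 19} with r³ ≡ 17 (mod 20) is r = 13, so k ≡ 13 (mod 20).

Forward direction. Suppose k ≡ 13 (mod 20). Write k = 20j + 13. Then (20j + 13)³ = 8000j³ + 15600j² + 10140j + 2197 = 20(400j³ + 780j² + 507j + 109) + 17, so k³ ≡ 17 (mod 20).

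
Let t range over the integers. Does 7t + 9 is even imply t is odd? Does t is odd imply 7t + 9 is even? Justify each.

Both directions hold; the statement is true.

[⇒] Suppose 7t + 9 is even. Since 7 is odd, 7t and t have the same parity, so 7t + 9 ≡ t + 9 (mod 2). As 9 is odd, 7t + 9 is even exactly when t is odd. Thus t is odd.

[⇐] Conversely, suppose t is odd; write t = 2j + 1. Then 7t + 9 = 7·(2j + 1) + 9 = 2·7j + 16, which is even.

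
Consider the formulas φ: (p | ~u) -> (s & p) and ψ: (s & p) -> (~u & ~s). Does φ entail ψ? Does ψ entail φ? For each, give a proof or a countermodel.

(⟹) This fails. Under u = F, s = T, p = T, the left side is true but the right side is false.

(⟸) This fails. Under u = F, s = F, p = F, the left side is false but the right side is true.

Neither implication holds.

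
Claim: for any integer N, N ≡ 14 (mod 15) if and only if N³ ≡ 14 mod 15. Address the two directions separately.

(⟹) Suppose N ≡ 14 (mod 15). Write N = 15j + 14. Then (15j + 14)³ = 3375j³ + 9450j² + 8820j + 2744 = 15(225j³ + 630j² + 588j + 182) + 14, so N³ ≡ 14 (mod 15).

(⟸) Conversely, suppose N³ ≡ 14 (mod 15). The only residue r in {0, …, 14} with r³ ≡ 14 (mod 15) is r = 14, so N ≡ 14 (mod 15).

The biconditional holds.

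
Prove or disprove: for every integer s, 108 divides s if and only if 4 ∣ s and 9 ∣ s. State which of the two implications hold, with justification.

[⇐] This fails: take s = 36. Both 4 ∣ 36 and 9 ∣ 36, yet 36 is not a multiple of 108 (since 36 = 0·108 + 36), so 108 ∤ 36.

[⇒] If 108 ∣ s, write s = 108q. Since 108 = 27·4, s = 4·(27q), so 4 ∣ s; and since 108 = 12·9, s = 9·(12q), so 9 ∣ s.

Only the forward direction holds.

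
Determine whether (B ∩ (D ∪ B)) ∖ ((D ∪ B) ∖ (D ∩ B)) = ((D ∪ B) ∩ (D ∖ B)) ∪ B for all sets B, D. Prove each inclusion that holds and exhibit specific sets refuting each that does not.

Forward inclusion. Let x ∈ (B ∩ (D ∪ B)) ∖ ((D ∪ B) ∖ (D ∩ B)). Then x ∈ B ∩ D, from which x ∈ ((D ∪ B) ∩ (D ∖ B)) ∪ B.

Reverse inclusion. This inclusion fails. Take B = {1}, D = ∅; then 1 ∈ ((D ∪ B) ∩ (D ∖ B)) ∪ B but 1 ∉ (B ∩ (D ∪ B)) ∖ ((D ∪ B) ∖ (D ∩ B)).

Only the forward inclusion holds.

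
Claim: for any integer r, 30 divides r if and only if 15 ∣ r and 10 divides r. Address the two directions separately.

[⇒] If 30 ∣ r, write r = 30q. Since 30 = 2·15, r = 15·(2q), so 15 ∣ r; and since 30 = 3·10, r = 10·(3q), so 10 ∣ r.

[⇐] Suppose 15 ∣ r and 10 ∣ r. Any common multiple of 15 and 10 is a multiple of their lcm; here lcm(15, 10) = 15·10/gcd(15, 10) = 150/5 = 30, so 30 ∣ r.

Both implications hold.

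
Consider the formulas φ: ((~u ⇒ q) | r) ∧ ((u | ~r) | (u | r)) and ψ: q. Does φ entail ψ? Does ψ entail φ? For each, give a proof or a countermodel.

(⇒) fails; (⇐) holds.

[⇐] Assume the antecedent. If q is true, the consequent reduces to true regardless of the other variables. If q is false, the antecedent cannot hold. Either way the consequent holds.

[⇒] This fails. Under q = F, r = T, u = F, the left side is true but the right side is false.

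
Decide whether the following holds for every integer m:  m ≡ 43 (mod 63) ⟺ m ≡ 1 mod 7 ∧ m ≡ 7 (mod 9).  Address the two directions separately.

(→) Suppose m ≡ 43 (mod 63); write m = 63j + 43. Since 7 ∣ 63, reducing mod 7 gives m ≡ 43 ≡ 1 (mod 7); since 9 ∣ 63, reducing mod 9 gives m ≡ 43 ≡ 7 (mod 9).

(←) Conversely, if m ≡ 1 (mod 7) and m ≡ 7 (mod 9), then by the Chinese remainder theorem m ≡ 43 (mod 63). This is exactly m ≡ 43 (mod 63).

Both implications hold.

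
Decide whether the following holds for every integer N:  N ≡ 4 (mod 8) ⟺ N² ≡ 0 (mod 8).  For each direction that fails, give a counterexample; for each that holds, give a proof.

(⇒) holds; (⇐) fails.

(←) This fails: take N = 0. Then 0² = 0 ≡ 0 (mod 8), yet 0 ≡ 0 (mod 8), not 4.

(→) Suppose N ≡ 4 (mod 8). Write N = 8j + 4. Then (8j + 4)² = 64j² + 64j + 16 = 8(8j² + 8j + 2) + 0, so N² ≡ 0 (mod 8).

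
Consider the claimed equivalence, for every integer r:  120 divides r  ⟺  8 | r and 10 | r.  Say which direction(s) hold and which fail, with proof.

(⇒) holds; (⇐) fails.

(⇒) If 120 ∣ r, write r = 120q. Since 120 = 15·8, r = 8·(15q), so 8 ∣ r; and since 120 = 12·10, r = 10·(12q), so 10 ∣ r.

(⇐) This fails: take r = 40. Both 8 ∣ 40 and 10 ∣ 40, yet 40 is not a multiple of 120 (since 40 = 0·120 + 40), so 120 ∤ 40.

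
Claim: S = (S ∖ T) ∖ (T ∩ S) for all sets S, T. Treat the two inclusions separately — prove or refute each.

(⟸) Let x ∈ (S ∖ T) ∖ (T ∩ S). Then x ∈ S and x ∉ T, from which x ∈ S.

(⟹) This inclusion fails. Take S = {1}, T = {1}; then 1 ∈ S but 1 ∉ (S ∖ T) ∖ (T ∩ S).

The sets are not equal: only the reverse inclusion holds.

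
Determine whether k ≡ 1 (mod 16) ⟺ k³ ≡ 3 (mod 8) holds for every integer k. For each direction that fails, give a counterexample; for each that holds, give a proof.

(→) This fails: take k = 1. Then 1 ≡ 1 (mod 16), but 1³ = 1 ≡ 1 (mod 8), not 3.

(←) This fails: take k = 3. Then 3³ = 27 ≡ 3 (mod 8), yet 3 ≡ 3 (mod 16), not 1.

Neither direction holds.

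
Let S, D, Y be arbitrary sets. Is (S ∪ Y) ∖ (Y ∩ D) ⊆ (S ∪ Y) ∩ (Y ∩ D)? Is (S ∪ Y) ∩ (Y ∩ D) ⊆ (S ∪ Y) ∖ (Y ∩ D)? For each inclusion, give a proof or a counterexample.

(⊆) fails and (⊇) fails.

(⊆) This inclusion fails. Take S = {1}, D = ∅, Y = ∅; then 1 ∈ (S ∪ Y) ∖ (Y ∩ D) but 1 ∉ (S ∪ Y) ∩ (Y ∩ D).

(⊇) This inclusion fails. Take S = ∅, D = {1}, Y = {1}; then 1 ∈ (S ∪ Y) ∩ (Y ∩ D) but 1 ∉ (S ∪ Y) ∖ (Y ∩ D).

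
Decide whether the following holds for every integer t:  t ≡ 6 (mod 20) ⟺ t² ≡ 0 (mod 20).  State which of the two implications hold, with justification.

(→) This fails: take t = 6. Then 6 ≡ 6 (mod 20), but 6² = 36 ≡ 16 (mod 20), not 0.

(←) This fails: take t = 0. Then 0² = 0 ≡ 0 (mod 20), yet 0 ≡ 0 (mod 20), not 6.

(⇒) fails and (⇐) fails.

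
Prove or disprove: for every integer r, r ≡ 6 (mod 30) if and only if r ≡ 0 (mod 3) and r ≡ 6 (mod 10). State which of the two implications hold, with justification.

Both directions hold.

(⟹) Suppose r ≡ 6 (mod 30); write r = 30j + 6. Since 3 ∣ 30, reducing mod 3 gives r ≡ 6 ≡ 0 (mod 3); since 10 ∣ 30, reducing mod 10 gives r ≡ 6 (mod 10).

(⟸) Conversely, if r ≡ 0 (mod 3) and r ≡ 6 (mod 10), then by the Chinese remainder theorem r ≡ 6 (mod 30). This is exactly r ≡ 6 (mod 30).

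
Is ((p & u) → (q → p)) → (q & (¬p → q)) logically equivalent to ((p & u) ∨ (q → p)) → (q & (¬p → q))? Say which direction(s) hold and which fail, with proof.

[⇒] Assume the antecedent. If u is true, the antecedent forces (u = T, p = F, q = T) or (u = T, p = T, q = T), and the consequent holds there. If u is false, the antecedent forces (u = F, p = F, q = T) or (u = F, p = T, q = T), and the consequent holds there. Either way the consequent holds.

[⇐] Assume the antecedent. If u is true, the antecedent forces (u = T, p = F, q = T) or (u = T, p = T, q = T), and the consequent holds there. If u is false, the antecedent forces (u = F, p = F, q = T) or (u = F, p = T, q = T), and the consequent holds there. Either way the consequent holds.

Both directions hold; the statement is true.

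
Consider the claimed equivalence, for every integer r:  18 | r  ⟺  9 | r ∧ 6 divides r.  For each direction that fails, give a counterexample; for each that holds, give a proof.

Both implications hold.

(⟸) Suppose 9 ∣ r and 6 ∣ r. Any common multiple of 9 and 6 is a multiple of their lcm; here lcm(9, 6) = 9·6/gcd(9, 6) = 54/3 = 18, so 18 ∣ r.

(⟹) If 18 ∣ r, write r = 18q. Since 18 = 2·9, r = 9·(2q), so 9 ∣ r; and since 18 = 3·6, r = 6·(3q), so 6 ∣ r.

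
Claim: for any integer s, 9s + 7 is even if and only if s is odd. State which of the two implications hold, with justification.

Both directions hold; the statement is true.

(⟹) Suppose 9s + 7 is even. Since 9 is odd, 9s and s have the same parity, so 9s + 7 ≡ s + 7 (mod 2). As 7 is odd, 9s + 7 is even exactly when s is odd. Thus s is odd.

(⟸) Conversely, suppose s is odd; write s = 2j + 1. Then 9s + 7 = 9·(2j + 1) + 7 = 2·9j + 16, which is even.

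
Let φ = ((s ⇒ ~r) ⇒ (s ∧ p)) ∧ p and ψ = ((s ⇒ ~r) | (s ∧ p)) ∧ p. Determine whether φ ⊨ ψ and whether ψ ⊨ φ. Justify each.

(⇐) This fails. Under p = T, r = F, s = F, the left side is false but the right side is true.

(⇒) Assume the antecedent. If p is true, ((s ⇒ ~r) | (s ∧ p)) ∧ p reduces to true regardless of the other variables. If p is false, the antecedent cannot hold. Either way ((s ⇒ ~r) | (s ∧ p)) ∧ p holds.

The forward direction holds; the converse fails.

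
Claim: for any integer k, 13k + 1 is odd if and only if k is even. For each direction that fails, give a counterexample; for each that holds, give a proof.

(⟹) Suppose 13k + 1 is odd. Since 13 is odd, 13k and k have the same parity, so 13k + 1 ≡ k + 1 (mod 2). As 1 is odd, 13k + 1 is odd exactly when k is even. Thus k is even.

(⟸) Conversely, suppose k is even; write k = 2j. Then 13k + 1 = 13·(2j) + 1 = 2·13j + 1, which is odd.

The biconditional holds.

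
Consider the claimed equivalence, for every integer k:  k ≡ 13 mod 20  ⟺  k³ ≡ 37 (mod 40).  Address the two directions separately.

Converse. The residues r modulo 40 with r³ ≡ 37 (mod 40) are exactly {13}, and each is ≡ 13 (mod 20).

Forward direction. This fails: take k = 33. Then 33 ≡ 13 (mod 20), but 33³ = 35937 ≡ 17 (mod 40), not 37.

The forward direction fails; the converse holds.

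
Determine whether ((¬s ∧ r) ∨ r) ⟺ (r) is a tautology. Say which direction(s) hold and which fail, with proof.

Both implications hold.

(⟹) Assume the antecedent. If s is true, the antecedent forces (s = T, r = T), and r holds there. If s is false, the antecedent forces (s = F, r = T), and r holds there. Either way r holds.

(⟸) Assume the antecedent. If s is true, the antecedent forces (s = T, r = T), and (¬s ∧ r) ∨ r holds there. If s is false, the antecedent forces (s = F, r = T), and (¬s ∧ r) ∨ r holds there. Either way (¬s ∧ r) ∨ r holds.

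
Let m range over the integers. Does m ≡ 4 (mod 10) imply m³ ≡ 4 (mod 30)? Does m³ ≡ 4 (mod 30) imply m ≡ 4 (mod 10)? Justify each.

The forward direction fails; the converse holds.

(⟸) The residues r modulo 30 with r³ ≡ 4 (mod 30) are exactly {4}, and each is ≡ 4 (mod 10).

(⟹) This fails: take m = 14. Then 14 ≡ 4 (mod 10), but 14³ = 2744 ≡ 14 (mod 30), not 4.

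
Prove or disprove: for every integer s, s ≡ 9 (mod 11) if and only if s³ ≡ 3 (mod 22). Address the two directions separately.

(→) This fails: take s = 20. Then 20 ≡ 9 (mod 11), but 20³ = 8000 ≡ 14 (mod 22), not 3.

(←) Conversely, the residues r modulo 22 with r³ ≡ 3 (mod 22) are exactly {9}, and each is ≡ 9 (mod 11).

Only the converse holds.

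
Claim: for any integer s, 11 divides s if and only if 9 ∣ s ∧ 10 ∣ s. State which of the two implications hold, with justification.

Neither implication holds.

(→) This fails: take s = 11. Certainly 11 ∣ 11, but 9 ∤ 11.

(←) This fails: take s = 90. Both 9 ∣ 90 and 10 ∣ 90, yet 90 is not a multiple of 11 (since 90 = 8·11 + 2), so 11 ∤ 90.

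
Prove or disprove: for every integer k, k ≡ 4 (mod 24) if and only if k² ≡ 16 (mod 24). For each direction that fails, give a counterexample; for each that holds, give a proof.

Only the forward implication holds.

Forward direction. Suppose k ≡ 4 (mod 24). Write k = 24j + 4. Then (24j + 4)² = 576j² + 192j + 16 = 24(24j² + 8j) + 16, so k² ≡ 16 (mod 24).

Converse. This fails: take k = 8. Then 8² = 64 ≡ 16 (mod 24), yet 8 ≡ 8 (mod 24), not 4.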